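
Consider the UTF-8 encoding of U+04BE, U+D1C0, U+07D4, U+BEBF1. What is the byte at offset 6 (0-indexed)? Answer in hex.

U+04BE → 2-byte form D2 BE at offsets 0–1.
U+D1C0 → 3-byte form ED 87 80 at offsets 2–4.
U+07D4 → 2-byte form DF 94 at offsets 5–6.
Offset 6 falls in char 3's range; it's byte 2 of DF 94 = 0x94.

0x94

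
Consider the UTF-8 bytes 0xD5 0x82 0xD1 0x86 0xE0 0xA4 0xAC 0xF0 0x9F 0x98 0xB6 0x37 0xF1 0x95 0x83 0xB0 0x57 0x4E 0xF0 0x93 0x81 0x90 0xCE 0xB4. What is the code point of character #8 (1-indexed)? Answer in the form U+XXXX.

U+004E

Offset 0: leading byte 0xD5 = 11010101 → 2-byte char #1 = D5 82.
Offset 2: leading byte 0xD1 = 11010001 → 2-byte char #2 = D1 86.
Offset 4: leading byte 0xE0 = 11100000 → 3-byte char #3 = E0 A4 AC.
Offset 7: leading byte 0xF0 = 11110000 → 4-byte char #4 = F0 9F 98 B6.
Offset 11: leading byte 0x37 = 00110111 → 1-byte char #5 = 37.
Offset 12: leading byte 0xF1 = 11110001 → 4-byte char #6 = F1 95 83 B0.
Offset 16: leading byte 0x57 = 01010111 → 1-byte char #7 = 57.
Offset 17: leading byte 0x4E = 01001110 → 1-byte char #8 = 4E.
Leading byte 0x4E = 01001110 matches 0xxxxxxx → 1-byte sequence.
Byte 1: 0x4E = 01001110, payload 1001110 (7 bits).
Concatenate: 1001110 = 0x4E (7 bits → U+004E).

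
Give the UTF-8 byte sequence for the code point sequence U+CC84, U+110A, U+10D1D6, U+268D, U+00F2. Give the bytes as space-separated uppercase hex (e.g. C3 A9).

U+CC84: 3-byte form → EC B2 84.
U+110A: 3-byte form → E1 84 8A.
U+10D1D6: 4-byte form → F4 8D 87 96.
U+268D: 3-byte form → E2 9A 8D.
U+00F2: 2-byte form → C3 B2.
Concatenated (15 bytes): EC B2 84 E1 84 8A F4 8D 87 96 E2 9A 8D C3 B2.

EC B2 84 E1 84 8A F4 8D 87 96 E2 9A 8D C3 B2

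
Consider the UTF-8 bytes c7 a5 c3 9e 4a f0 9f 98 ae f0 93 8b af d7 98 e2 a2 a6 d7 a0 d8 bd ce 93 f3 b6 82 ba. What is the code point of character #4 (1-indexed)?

U+1F62E

Offset 0: leading byte 0xC7 = 11000111 → 2-byte char #1 = C7 A5.
Offset 2: leading byte 0xC3 = 11000011 → 2-byte char #2 = C3 9E.
Offset 4: leading byte 0x4A = 01001010 → 1-byte char #3 = 4A.
Offset 5: leading byte 0xF0 = 11110000 → 4-byte char #4 = F0 9F 98 AE.
Leading byte 0xF0 = 11110000 matches 11110xxx → 4-byte sequence.
Byte 1: 0xF0 = 11110000, payload 000 (3 bits).
Byte 2: 0x9F = 10011111 (10xxxxxx ✓), payload 011111.
Byte 3: 0x98 = 10011000 (10xxxxxx ✓), payload 011000.
Byte 4: 0xAE = 10101110 (10xxxxxx ✓), payload 101110.
Concatenate: 000011111011000101110 = 0x1F62E (21 bits → U+1F62E).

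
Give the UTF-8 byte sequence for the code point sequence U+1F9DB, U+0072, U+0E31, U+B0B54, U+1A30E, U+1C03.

F0 9F A7 9B 72 E0 B8 B1 F2 B0 AD 94 F0 9A 8C 8E E1 B0 83

U+1F9DB: 4-byte form → F0 9F A7 9B.
U+0072: 1-byte form → 72.
U+0E31: 3-byte form → E0 B8 B1.
U+B0B54: 4-byte form → F2 B0 AD 94.
U+1A30E: 4-byte form → F0 9A 8C 8E.
U+1C03: 3-byte form → E1 B0 83.
Concatenated (19 bytes): F0 9F A7 9B 72 E0 B8 B1 F2 B0 AD 94 F0 9A 8C 8E E1 B0 83.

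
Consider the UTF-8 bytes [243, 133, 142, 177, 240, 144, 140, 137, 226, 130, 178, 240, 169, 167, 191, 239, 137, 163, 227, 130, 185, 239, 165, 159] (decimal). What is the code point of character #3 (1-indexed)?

Offset 0: leading byte 0xF3 = 11110011 → 4-byte char #1 = F3 85 8E B1.
Offset 4: leading byte 0xF0 = 11110000 → 4-byte char #2 = F0 90 8C 89.
Offset 8: leading byte 0xE2 = 11100010 → 3-byte char #3 = E2 82 B2.
Leading byte 0xE2 = 11100010 matches 1110xxxx → 3-byte sequence.
Byte 1: 0xE2 = 11100010, payload 0010 (4 bits).
Byte 2: 0x82 = 10000010 (10xxxxxx ✓), payload 000010.
Byte 3: 0xB2 = 10110010 (10xxxxxx ✓), payload 110010.
Concatenate: 0010000010110010 = 0x20B2 (16 bits → U+20B2).

U+20B2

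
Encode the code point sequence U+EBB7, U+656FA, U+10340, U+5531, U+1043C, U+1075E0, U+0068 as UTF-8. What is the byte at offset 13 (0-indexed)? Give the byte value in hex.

0xB1

U+EBB7 → 3-byte form EE AE B7 at offsets 0–2.
U+656FA → 4-byte form F1 A5 9B BA at offsets 3–6.
U+10340 → 4-byte form F0 90 8D 80 at offsets 7–10.
U+5531 → 3-byte form E5 94 B1 at offsets 11–13.
Offset 13 falls in char 4's range; it's byte 3 of E5 94 B1 = 0xB1.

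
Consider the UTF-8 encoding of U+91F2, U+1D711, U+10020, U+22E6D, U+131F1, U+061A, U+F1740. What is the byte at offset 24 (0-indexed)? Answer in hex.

U+91F2 → 3-byte form E9 87 B2 at offsets 0–2.
U+1D711 → 4-byte form F0 9D 9C 91 at offsets 3–6.
U+10020 → 4-byte form F0 90 80 A0 at offsets 7–10.
U+22E6D → 4-byte form F0 A2 B9 AD at offsets 11–14.
U+131F1 → 4-byte form F0 93 87 B1 at offsets 15–18.
U+061A → 2-byte form D8 9A at offsets 19–20.
U+F1740 → 4-byte form F3 B1 9D 80 at offsets 21–24.
Offset 24 falls in char 7's range; it's byte 4 of F3 B1 9D 80 = 0x80.

0x80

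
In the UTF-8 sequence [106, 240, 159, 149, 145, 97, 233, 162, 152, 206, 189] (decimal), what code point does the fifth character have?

Offset 0: leading byte 0x6A = 01101010 → 1-byte char #1 = 6A.
Offset 1: leading byte 0xF0 = 11110000 → 4-byte char #2 = F0 9F 95 91.
Offset 5: leading byte 0x61 = 01100001 → 1-byte char #3 = 61.
Offset 6: leading byte 0xE9 = 11101001 → 3-byte char #4 = E9 A2 98.
Offset 9: leading byte 0xCE = 11001110 → 2-byte char #5 = CE BD.
Leading byte 0xCE = 11001110 matches 110xxxxx → 2-byte sequence.
Byte 1: 0xCE = 11001110, payload 01110 (5 bits).
Byte 2: 0xBD = 10111101 (10xxxxxx ✓), payload 111101.
Concatenate: 01110111101 = 0x3BD (11 bits → U+03BD).

U+03BD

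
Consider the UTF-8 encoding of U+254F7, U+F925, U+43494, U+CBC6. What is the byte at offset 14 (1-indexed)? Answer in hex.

0x86

1-indexed offset 14 is 0-indexed offset 13.
U+254F7 → 4-byte form F0 A5 93 B7 at offsets 0–3.
U+F925 → 3-byte form EF A4 A5 at offsets 4–6.
U+43494 → 4-byte form F1 83 92 94 at offsets 7–10.
U+CBC6 → 3-byte form EC AF 86 at offsets 11–13.
Offset 13 falls in char 4's range; it's byte 3 of EC AF 86 = 0x86.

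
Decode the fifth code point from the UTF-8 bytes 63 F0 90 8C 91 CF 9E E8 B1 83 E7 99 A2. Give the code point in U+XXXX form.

Offset 0: leading byte 0x63 = 01100011 → 1-byte char #1 = 63.
Offset 1: leading byte 0xF0 = 11110000 → 4-byte char #2 = F0 90 8C 91.
Offset 5: leading byte 0xCF = 11001111 → 2-byte char #3 = CF 9E.
Offset 7: leading byte 0xE8 = 11101000 → 3-byte char #4 = E8 B1 83.
Offset 10: leading byte 0xE7 = 11100111 → 3-byte char #5 = E7 99 A2.
Leading byte 0xE7 = 11100111 matches 1110xxxx → 3-byte sequence.
Byte 1: 0xE7 = 11100111, payload 0111 (4 bits).
Byte 2: 0x99 = 10011001 (10xxxxxx ✓), payload 011001.
Byte 3: 0xA2 = 10100010 (10xxxxxx ✓), payload 100010.
Concatenate: 0111011001100010 = 0x7662 (16 bits → U+7662).

U+7662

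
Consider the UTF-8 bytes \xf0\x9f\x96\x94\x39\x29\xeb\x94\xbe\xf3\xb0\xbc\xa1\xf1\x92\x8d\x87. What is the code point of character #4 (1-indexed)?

U+B53E

Offset 0: leading byte 0xF0 = 11110000 → 4-byte char #1 = F0 9F 96 94.
Offset 4: leading byte 0x39 = 00111001 → 1-byte char #2 = 39.
Offset 5: leading byte 0x29 = 00101001 → 1-byte char #3 = 29.
Offset 6: leading byte 0xEB = 11101011 → 3-byte char #4 = EB 94 BE.
Leading byte 0xEB = 11101011 matches 1110xxxx → 3-byte sequence.
Byte 1: 0xEB = 11101011, payload 1011 (4 bits).
Byte 2: 0x94 = 10010100 (10xxxxxx ✓), payload 010100.
Byte 3: 0xBE = 10111110 (10xxxxxx ✓), payload 111110.
Concatenate: 1011010100111110 = 0xB53E (16 bits → U+B53E).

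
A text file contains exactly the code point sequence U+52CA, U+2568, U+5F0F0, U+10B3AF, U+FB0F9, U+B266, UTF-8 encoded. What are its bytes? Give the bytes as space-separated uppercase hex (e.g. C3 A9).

U+52CA: 3-byte form → E5 8B 8A.
U+2568: 3-byte form → E2 95 A8.
U+5F0F0: 4-byte form → F1 9F 83 B0.
U+10B3AF: 4-byte form → F4 8B 8E AF.
U+FB0F9: 4-byte form → F3 BB 83 B9.
U+B266: 3-byte form → EB 89 A6.
Concatenated (21 bytes): E5 8B 8A E2 95 A8 F1 9F 83 B0 F4 8B 8E AF F3 BB 83 B9 EB 89 A6.

E5 8B 8A E2 95 A8 F1 9F 83 B0 F4 8B 8E AF F3 BB 83 B9 EB 89 A6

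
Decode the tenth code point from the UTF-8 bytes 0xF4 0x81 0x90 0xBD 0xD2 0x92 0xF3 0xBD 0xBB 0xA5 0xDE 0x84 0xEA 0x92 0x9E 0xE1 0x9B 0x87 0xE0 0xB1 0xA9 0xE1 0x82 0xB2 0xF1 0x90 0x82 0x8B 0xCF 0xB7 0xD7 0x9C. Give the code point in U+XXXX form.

Offset 0: leading byte 0xF4 = 11110100 → 4-byte char #1 = F4 81 90 BD.
Offset 4: leading byte 0xD2 = 11010010 → 2-byte char #2 = D2 92.
Offset 6: leading byte 0xF3 = 11110011 → 4-byte char #3 = F3 BD BB A5.
Offset 10: leading byte 0xDE = 11011110 → 2-byte char #4 = DE 84.
Offset 12: leading byte 0xEA = 11101010 → 3-byte char #5 = EA 92 9E.
Offset 15: leading byte 0xE1 = 11100001 → 3-byte char #6 = E1 9B 87.
Offset 18: leading byte 0xE0 = 11100000 → 3-byte char #7 = E0 B1 A9.
Offset 21: leading byte 0xE1 = 11100001 → 3-byte char #8 = E1 82 B2.
Offset 24: leading byte 0xF1 = 11110001 → 4-byte char #9 = F1 90 82 8B.
Offset 28: leading byte 0xCF = 11001111 → 2-byte char #10 = CF B7.
Leading byte 0xCF = 11001111 matches 110xxxxx → 2-byte sequence.
Byte 1: 0xCF = 11001111, payload 01111 (5 bits).
Byte 2: 0xB7 = 10110111 (10xxxxxx ✓), payload 110111.
Concatenate: 01111110111 = 0x3F7 (11 bits → U+03F7).

U+03F7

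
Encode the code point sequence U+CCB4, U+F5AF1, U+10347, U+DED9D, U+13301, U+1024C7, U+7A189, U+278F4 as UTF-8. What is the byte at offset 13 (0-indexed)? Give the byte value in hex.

0xB6

U+CCB4 → 3-byte form EC B2 B4 at offsets 0–2.
U+F5AF1 → 4-byte form F3 B5 AB B1 at offsets 3–6.
U+10347 → 4-byte form F0 90 8D 87 at offsets 7–10.
U+DED9D → 4-byte form F3 9E B6 9D at offsets 11–14.
Offset 13 falls in char 4's range; it's byte 3 of F3 9E B6 9D = 0xB6.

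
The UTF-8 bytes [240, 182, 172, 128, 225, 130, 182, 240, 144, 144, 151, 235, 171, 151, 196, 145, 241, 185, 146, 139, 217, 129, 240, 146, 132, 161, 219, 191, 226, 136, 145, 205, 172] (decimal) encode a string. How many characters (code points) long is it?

Byte at offset 0: 0xF0 = 11110000 → 4-byte char (#1). Advance 4.
Byte at offset 4: 0xE1 = 11100001 → 3-byte char (#2). Advance 3.
Byte at offset 7: 0xF0 = 11110000 → 4-byte char (#3). Advance 4.
Byte at offset 11: 0xEB = 11101011 → 3-byte char (#4). Advance 3.
Byte at offset 14: 0xC4 = 11000100 → 2-byte char (#5). Advance 2.
Byte at offset 16: 0xF1 = 11110001 → 4-byte char (#6). Advance 4.
Byte at offset 20: 0xD9 = 11011001 → 2-byte char (#7). Advance 2.
Byte at offset 22: 0xF0 = 11110000 → 4-byte char (#8). Advance 4.
Byte at offset 26: 0xDB = 11011011 → 2-byte char (#9). Advance 2.
Byte at offset 28: 0xE2 = 11100010 → 3-byte char (#10). Advance 3.
Byte at offset 31: 0xCD = 11001101 → 2-byte char (#11). Advance 2.
Reached end at offset 33 after 11 code points.

11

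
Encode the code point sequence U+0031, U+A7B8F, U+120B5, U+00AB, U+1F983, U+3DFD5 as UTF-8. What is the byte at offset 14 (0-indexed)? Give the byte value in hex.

U+0031 → 1-byte form 31 at offsets 0–0.
U+A7B8F → 4-byte form F2 A7 AE 8F at offsets 1–4.
U+120B5 → 4-byte form F0 92 82 B5 at offsets 5–8.
U+00AB → 2-byte form C2 AB at offsets 9–10.
U+1F983 → 4-byte form F0 9F A6 83 at offsets 11–14.
Offset 14 falls in char 5's range; it's byte 4 of F0 9F A6 83 = 0x83.

0x83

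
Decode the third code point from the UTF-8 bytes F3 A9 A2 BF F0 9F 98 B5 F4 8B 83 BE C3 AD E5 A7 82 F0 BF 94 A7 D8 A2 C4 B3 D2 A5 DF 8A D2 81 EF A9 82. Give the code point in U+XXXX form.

Offset 0: leading byte 0xF3 = 11110011 → 4-byte char #1 = F3 A9 A2 BF.
Offset 4: leading byte 0xF0 = 11110000 → 4-byte char #2 = F0 9F 98 B5.
Offset 8: leading byte 0xF4 = 11110100 → 4-byte char #3 = F4 8B 83 BE.
Leading byte 0xF4 = 11110100 matches 11110xxx → 4-byte sequence.
Byte 1: 0xF4 = 11110100, payload 100 (3 bits).
Byte 2: 0x8B = 10001011 (10xxxxxx ✓), payload 001011.
Byte 3: 0x83 = 10000011 (10xxxxxx ✓), payload 000011.
Byte 4: 0xBE = 10111110 (10xxxxxx ✓), payload 111110.
Concatenate: 100001011000011111110 = 0x10B0FE (21 bits → U+10B0FE).

U+10B0FE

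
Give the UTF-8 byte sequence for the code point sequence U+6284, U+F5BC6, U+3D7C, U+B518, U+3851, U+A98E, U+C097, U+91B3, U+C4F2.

U+6284: 3-byte form → E6 8A 84.
U+F5BC6: 4-byte form → F3 B5 AF 86.
U+3D7C: 3-byte form → E3 B5 BC.
U+B518: 3-byte form → EB 94 98.
U+3851: 3-byte form → E3 A1 91.
U+A98E: 3-byte form → EA A6 8E.
U+C097: 3-byte form → EC 82 97.
U+91B3: 3-byte form → E9 86 B3.
U+C4F2: 3-byte form → EC 93 B2.
Concatenated (28 bytes): E6 8A 84 F3 B5 AF 86 E3 B5 BC EB 94 98 E3 A1 91 EA A6 8E EC 82 97 E9 86 B3 EC 93 B2.

E6 8A 84 F3 B5 AF 86 E3 B5 BC EB 94 98 E3 A1 91 EA A6 8E EC 82 97 E9 86 B3 EC 93 B2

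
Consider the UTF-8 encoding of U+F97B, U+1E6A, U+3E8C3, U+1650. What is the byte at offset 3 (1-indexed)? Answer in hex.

0xBB

1-indexed offset 3 is 0-indexed offset 2.
U+F97B → 3-byte form EF A5 BB at offsets 0–2.
Offset 2 falls in char 1's range; it's byte 3 of EF A5 BB = 0xBB.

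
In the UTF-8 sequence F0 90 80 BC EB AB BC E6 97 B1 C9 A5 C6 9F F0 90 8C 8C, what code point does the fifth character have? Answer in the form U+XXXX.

Offset 0: leading byte 0xF0 = 11110000 → 4-byte char #1 = F0 90 80 BC.
Offset 4: leading byte 0xEB = 11101011 → 3-byte char #2 = EB AB BC.
Offset 7: leading byte 0xE6 = 11100110 → 3-byte char #3 = E6 97 B1.
Offset 10: leading byte 0xC9 = 11001001 → 2-byte char #4 = C9 A5.
Offset 12: leading byte 0xC6 = 11000110 → 2-byte char #5 = C6 9F.
Leading byte 0xC6 = 11000110 matches 110xxxxx → 2-byte sequence.
Byte 1: 0xC6 = 11000110, payload 00110 (5 bits).
Byte 2: 0x9F = 10011111 (10xxxxxx ✓), payload 011111.
Concatenate: 00110011111 = 0x19F (11 bits → U+019F).

U+019F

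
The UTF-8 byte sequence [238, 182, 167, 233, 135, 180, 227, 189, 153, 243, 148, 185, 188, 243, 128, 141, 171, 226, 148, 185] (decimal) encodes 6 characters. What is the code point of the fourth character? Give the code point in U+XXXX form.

Offset 0: leading byte 0xEE = 11101110 → 3-byte char #1 = EE B6 A7.
Offset 3: leading byte 0xE9 = 11101001 → 3-byte char #2 = E9 87 B4.
Offset 6: leading byte 0xE3 = 11100011 → 3-byte char #3 = E3 BD 99.
Offset 9: leading byte 0xF3 = 11110011 → 4-byte char #4 = F3 94 B9 BC.
Leading byte 0xF3 = 11110011 matches 11110xxx → 4-byte sequence.
Byte 1: 0xF3 = 11110011, payload 011 (3 bits).
Byte 2: 0x94 = 10010100 (10xxxxxx ✓), payload 010100.
Byte 3: 0xB9 = 10111001 (10xxxxxx ✓), payload 111001.
Byte 4: 0xBC = 10111100 (10xxxxxx ✓), payload 111100.
Concatenate: 011010100111001111100 = 0xD4E7C (21 bits → U+D4E7C).

U+D4E7C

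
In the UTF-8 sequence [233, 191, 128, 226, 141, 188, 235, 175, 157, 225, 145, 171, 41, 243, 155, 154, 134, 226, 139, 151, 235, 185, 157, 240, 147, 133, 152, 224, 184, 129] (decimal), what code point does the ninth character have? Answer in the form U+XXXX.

U+13158

Offset 0: leading byte 0xE9 = 11101001 → 3-byte char #1 = E9 BF 80.
Offset 3: leading byte 0xE2 = 11100010 → 3-byte char #2 = E2 8D BC.
Offset 6: leading byte 0xEB = 11101011 → 3-byte char #3 = EB AF 9D.
Offset 9: leading byte 0xE1 = 11100001 → 3-byte char #4 = E1 91 AB.
Offset 12: leading byte 0x29 = 00101001 → 1-byte char #5 = 29.
Offset 13: leading byte 0xF3 = 11110011 → 4-byte char #6 = F3 9B 9A 86.
Offset 17: leading byte 0xE2 = 11100010 → 3-byte char #7 = E2 8B 97.
Offset 20: leading byte 0xEB = 11101011 → 3-byte char #8 = EB B9 9D.
Offset 23: leading byte 0xF0 = 11110000 → 4-byte char #9 = F0 93 85 98.
Leading byte 0xF0 = 11110000 matches 11110xxx → 4-byte sequence.
Byte 1: 0xF0 = 11110000, payload 000 (3 bits).
Byte 2: 0x93 = 10010011 (10xxxxxx ✓), payload 010011.
Byte 3: 0x85 = 10000101 (10xxxxxx ✓), payload 000101.
Byte 4: 0x98 = 10011000 (10xxxxxx ✓), payload 011000.
Concatenate: 000010011000101011000 = 0x13158 (21 bits → U+13158).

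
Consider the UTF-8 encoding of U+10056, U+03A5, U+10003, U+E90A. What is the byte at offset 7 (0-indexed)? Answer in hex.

U+10056 → 4-byte form F0 90 81 96 at offsets 0–3.
U+03A5 → 2-byte form CE A5 at offsets 4–5.
U+10003 → 4-byte form F0 90 80 83 at offsets 6–9.
Offset 7 falls in char 3's range; it's byte 2 of F0 90 80 83 = 0x90.

0x90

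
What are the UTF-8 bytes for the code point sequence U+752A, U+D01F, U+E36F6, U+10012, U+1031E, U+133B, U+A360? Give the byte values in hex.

U+752A: 3-byte form → E7 94 AA.
U+D01F: 3-byte form → ED 80 9F.
U+E36F6: 4-byte form → F3 A3 9B B6.
U+10012: 4-byte form → F0 90 80 92.
U+1031E: 4-byte form → F0 90 8C 9E.
U+133B: 3-byte form → E1 8C BB.
U+A360: 3-byte form → EA 8D A0.
Concatenated (24 bytes): E7 94 AA ED 80 9F F3 A3 9B B6 F0 90 80 92 F0 90 8C 9E E1 8C BB EA 8D A0.

E7 94 AA ED 80 9F F3 A3 9B B6 F0 90 80 92 F0 90 8C 9E E1 8C BB EA 8D A0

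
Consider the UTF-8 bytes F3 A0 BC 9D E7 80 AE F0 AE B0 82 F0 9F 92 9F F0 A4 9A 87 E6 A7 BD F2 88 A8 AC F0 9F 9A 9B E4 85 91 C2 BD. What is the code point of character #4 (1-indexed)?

Offset 0: leading byte 0xF3 = 11110011 → 4-byte char #1 = F3 A0 BC 9D.
Offset 4: leading byte 0xE7 = 11100111 → 3-byte char #2 = E7 80 AE.
Offset 7: leading byte 0xF0 = 11110000 → 4-byte char #3 = F0 AE B0 82.
Offset 11: leading byte 0xF0 = 11110000 → 4-byte char #4 = F0 9F 92 9F.
Leading byte 0xF0 = 11110000 matches 11110xxx → 4-byte sequence.
Byte 1: 0xF0 = 11110000, payload 000 (3 bits).
Byte 2: 0x9F = 10011111 (10xxxxxx ✓), payload 011111.
Byte 3: 0x92 = 10010010 (10xxxxxx ✓), payload 010010.
Byte 4: 0x9F = 10011111 (10xxxxxx ✓), payload 011111.
Concatenate: 000011111010010011111 = 0x1F49F (21 bits → U+1F49F).

U+1F49F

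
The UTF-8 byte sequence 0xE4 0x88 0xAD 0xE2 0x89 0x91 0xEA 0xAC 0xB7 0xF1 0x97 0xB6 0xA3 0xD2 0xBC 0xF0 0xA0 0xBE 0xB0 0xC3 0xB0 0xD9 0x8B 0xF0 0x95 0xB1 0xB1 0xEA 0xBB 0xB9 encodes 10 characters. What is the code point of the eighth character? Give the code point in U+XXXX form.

Offset 0: leading byte 0xE4 = 11100100 → 3-byte char #1 = E4 88 AD.
Offset 3: leading byte 0xE2 = 11100010 → 3-byte char #2 = E2 89 91.
Offset 6: leading byte 0xEA = 11101010 → 3-byte char #3 = EA AC B7.
Offset 9: leading byte 0xF1 = 11110001 → 4-byte char #4 = F1 97 B6 A3.
Offset 13: leading byte 0xD2 = 11010010 → 2-byte char #5 = D2 BC.
Offset 15: leading byte 0xF0 = 11110000 → 4-byte char #6 = F0 A0 BE B0.
Offset 19: leading byte 0xC3 = 11000011 → 2-byte char #7 = C3 B0.
Offset 21: leading byte 0xD9 = 11011001 → 2-byte char #8 = D9 8B.
Leading byte 0xD9 = 11011001 matches 110xxxxx → 2-byte sequence.
Byte 1: 0xD9 = 11011001, payload 11001 (5 bits).
Byte 2: 0x8B = 10001011 (10xxxxxx ✓), payload 001011.
Concatenate: 11001001011 = 0x64B (11 bits → U+064B).

U+064B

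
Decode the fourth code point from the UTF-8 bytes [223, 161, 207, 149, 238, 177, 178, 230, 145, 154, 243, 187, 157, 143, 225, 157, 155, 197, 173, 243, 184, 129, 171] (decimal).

U+645A

Offset 0: leading byte 0xDF = 11011111 → 2-byte char #1 = DF A1.
Offset 2: leading byte 0xCF = 11001111 → 2-byte char #2 = CF 95.
Offset 4: leading byte 0xEE = 11101110 → 3-byte char #3 = EE B1 B2.
Offset 7: leading byte 0xE6 = 11100110 → 3-byte char #4 = E6 91 9A.
Leading byte 0xE6 = 11100110 matches 1110xxxx → 3-byte sequence.
Byte 1: 0xE6 = 11100110, payload 0110 (4 bits).
Byte 2: 0x91 = 10010001 (10xxxxxx ✓), payload 010001.
Byte 3: 0x9A = 10011010 (10xxxxxx ✓), payload 011010.
Concatenate: 0110010001011010 = 0x645A (16 bits → U+645A).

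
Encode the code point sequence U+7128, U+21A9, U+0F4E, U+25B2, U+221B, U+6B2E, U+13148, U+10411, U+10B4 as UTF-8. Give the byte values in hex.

U+7128: 3-byte form → E7 84 A8.
U+21A9: 3-byte form → E2 86 A9.
U+0F4E: 3-byte form → E0 BD 8E.
U+25B2: 3-byte form → E2 96 B2.
U+221B: 3-byte form → E2 88 9B.
U+6B2E: 3-byte form → E6 AC AE.
U+13148: 4-byte form → F0 93 85 88.
U+10411: 4-byte form → F0 90 90 91.
U+10B4: 3-byte form → E1 82 B4.
Concatenated (29 bytes): E7 84 A8 E2 86 A9 E0 BD 8E E2 96 B2 E2 88 9B E6 AC AE F0 93 85 88 F0 90 90 91 E1 82 B4.

E7 84 A8 E2 86 A9 E0 BD 8E E2 96 B2 E2 88 9B E6 AC AE F0 93 85 88 F0 90 90 91 E1 82 B4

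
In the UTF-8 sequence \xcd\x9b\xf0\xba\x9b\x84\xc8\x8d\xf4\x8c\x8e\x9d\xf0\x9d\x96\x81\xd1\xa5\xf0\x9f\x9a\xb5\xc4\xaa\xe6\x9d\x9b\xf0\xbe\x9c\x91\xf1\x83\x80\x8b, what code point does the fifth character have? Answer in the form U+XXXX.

Offset 0: leading byte 0xCD = 11001101 → 2-byte char #1 = CD 9B.
Offset 2: leading byte 0xF0 = 11110000 → 4-byte char #2 = F0 BA 9B 84.
Offset 6: leading byte 0xC8 = 11001000 → 2-byte char #3 = C8 8D.
Offset 8: leading byte 0xF4 = 11110100 → 4-byte char #4 = F4 8C 8E 9D.
Offset 12: leading byte 0xF0 = 11110000 → 4-byte char #5 = F0 9D 96 81.
Leading byte 0xF0 = 11110000 matches 11110xxx → 4-byte sequence.
Byte 1: 0xF0 = 11110000, payload 000 (3 bits).
Byte 2: 0x9D = 10011101 (10xxxxxx ✓), payload 011101.
Byte 3: 0x96 = 10010110 (10xxxxxx ✓), payload 010110.
Byte 4: 0x81 = 10000001 (10xxxxxx ✓), payload 000001.
Concatenate: 000011101010110000001 = 0x1D581 (21 bits → U+1D581).

U+1D581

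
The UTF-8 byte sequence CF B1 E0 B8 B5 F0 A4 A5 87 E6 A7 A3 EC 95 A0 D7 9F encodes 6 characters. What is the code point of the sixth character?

U+05DF

Offset 0: leading byte 0xCF = 11001111 → 2-byte char #1 = CF B1.
Offset 2: leading byte 0xE0 = 11100000 → 3-byte char #2 = E0 B8 B5.
Offset 5: leading byte 0xF0 = 11110000 → 4-byte char #3 = F0 A4 A5 87.
Offset 9: leading byte 0xE6 = 11100110 → 3-byte char #4 = E6 A7 A3.
Offset 12: leading byte 0xEC = 11101100 → 3-byte char #5 = EC 95 A0.
Offset 15: leading byte 0xD7 = 11010111 → 2-byte char #6 = D7 9F.
Leading byte 0xD7 = 11010111 matches 110xxxxx → 2-byte sequence.
Byte 1: 0xD7 = 11010111, payload 10111 (5 bits).
Byte 2: 0x9F = 10011111 (10xxxxxx ✓), payload 011111.
Concatenate: 10111011111 = 0x5DF (11 bits → U+05DF).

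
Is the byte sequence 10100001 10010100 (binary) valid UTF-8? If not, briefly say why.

invalid (continuation byte with no leading byte)

Byte 0xA1 = 10100001 has the form 10xxxxxx — a continuation byte — but there is no preceding leading byte.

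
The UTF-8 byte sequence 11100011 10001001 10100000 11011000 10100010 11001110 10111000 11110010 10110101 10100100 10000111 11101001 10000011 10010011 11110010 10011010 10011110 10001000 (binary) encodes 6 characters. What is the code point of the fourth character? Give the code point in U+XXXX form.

U+B5907

Offset 0: leading byte 0xE3 = 11100011 → 3-byte char #1 = E3 89 A0.
Offset 3: leading byte 0xD8 = 11011000 → 2-byte char #2 = D8 A2.
Offset 5: leading byte 0xCE = 11001110 → 2-byte char #3 = CE B8.
Offset 7: leading byte 0xF2 = 11110010 → 4-byte char #4 = F2 B5 A4 87.
Leading byte 0xF2 = 11110010 matches 11110xxx → 4-byte sequence.
Byte 1: 0xF2 = 11110010, payload 010 (3 bits).
Byte 2: 0xB5 = 10110101 (10xxxxxx ✓), payload 110101.
Byte 3: 0xA4 = 10100100 (10xxxxxx ✓), payload 100100.
Byte 4: 0x87 = 10000111 (10xxxxxx ✓), payload 000111.
Concatenate: 010110101100100000111 = 0xB5907 (21 bits → U+B5907).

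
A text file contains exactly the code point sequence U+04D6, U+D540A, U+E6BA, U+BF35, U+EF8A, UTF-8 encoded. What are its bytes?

D3 96 F3 95 90 8A EE 9A BA EB BC B5 EE BE 8A

U+04D6: 2-byte form → D3 96.
U+D540A: 4-byte form → F3 95 90 8A.
U+E6BA: 3-byte form → EE 9A BA.
U+BF35: 3-byte form → EB BC B5.
U+EF8A: 3-byte form → EE BE 8A.
Concatenated (15 bytes): D3 96 F3 95 90 8A EE 9A BA EB BC B5 EE BE 8A.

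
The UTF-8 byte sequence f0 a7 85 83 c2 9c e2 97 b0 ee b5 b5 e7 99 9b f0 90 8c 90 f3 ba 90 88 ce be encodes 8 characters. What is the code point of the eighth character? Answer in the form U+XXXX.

Offset 0: leading byte 0xF0 = 11110000 → 4-byte char #1 = F0 A7 85 83.
Offset 4: leading byte 0xC2 = 11000010 → 2-byte char #2 = C2 9C.
Offset 6: leading byte 0xE2 = 11100010 → 3-byte char #3 = E2 97 B0.
Offset 9: leading byte 0xEE = 11101110 → 3-byte char #4 = EE B5 B5.
Offset 12: leading byte 0xE7 = 11100111 → 3-byte char #5 = E7 99 9B.
Offset 15: leading byte 0xF0 = 11110000 → 4-byte char #6 = F0 90 8C 90.
Offset 19: leading byte 0xF3 = 11110011 → 4-byte char #7 = F3 BA 90 88.
Offset 23: leading byte 0xCE = 11001110 → 2-byte char #8 = CE BE.
Leading byte 0xCE = 11001110 matches 110xxxxx → 2-byte sequence.
Byte 1: 0xCE = 11001110, payload 01110 (5 bits).
Byte 2: 0xBE = 10111110 (10xxxxxx ✓), payload 111110.
Concatenate: 01110111110 = 0x3BE (11 bits → U+03BE).

U+03BE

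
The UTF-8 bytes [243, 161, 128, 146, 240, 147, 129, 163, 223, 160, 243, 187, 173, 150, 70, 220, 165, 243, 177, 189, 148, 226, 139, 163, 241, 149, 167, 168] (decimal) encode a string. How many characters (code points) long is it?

9

Byte at offset 0: 0xF3 = 11110011 → 4-byte char (#1). Advance 4.
Byte at offset 4: 0xF0 = 11110000 → 4-byte char (#2). Advance 4.
Byte at offset 8: 0xDF = 11011111 → 2-byte char (#3). Advance 2.
Byte at offset 10: 0xF3 = 11110011 → 4-byte char (#4). Advance 4.
Byte at offset 14: 0x46 = 01000110 → 1-byte char (#5). Advance 1.
Byte at offset 15: 0xDC = 11011100 → 2-byte char (#6). Advance 2.
Byte at offset 17: 0xF3 = 11110011 → 4-byte char (#7). Advance 4.
Byte at offset 21: 0xE2 = 11100010 → 3-byte char (#8). Advance 3.
Byte at offset 24: 0xF1 = 11110001 → 4-byte char (#9). Advance 4.
Reached end at offset 28 after 9 code points.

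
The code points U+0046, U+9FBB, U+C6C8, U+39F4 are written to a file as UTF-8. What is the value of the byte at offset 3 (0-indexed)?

U+0046 → 1-byte form 46 at offsets 0–0.
U+9FBB → 3-byte form E9 BE BB at offsets 1–3.
Offset 3 falls in char 2's range; it's byte 3 of E9 BE BB = 0xBB.

0xBB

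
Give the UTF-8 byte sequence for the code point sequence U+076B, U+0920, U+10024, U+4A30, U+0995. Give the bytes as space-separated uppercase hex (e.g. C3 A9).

U+076B: 2-byte form → DD AB.
U+0920: 3-byte form → E0 A4 A0.
U+10024: 4-byte form → F0 90 80 A4.
U+4A30: 3-byte form → E4 A8 B0.
U+0995: 3-byte form → E0 A6 95.
Concatenated (15 bytes): DD AB E0 A4 A0 F0 90 80 A4 E4 A8 B0 E0 A6 95.

DD AB E0 A4 A0 F0 90 80 A4 E4 A8 B0 E0 A6 95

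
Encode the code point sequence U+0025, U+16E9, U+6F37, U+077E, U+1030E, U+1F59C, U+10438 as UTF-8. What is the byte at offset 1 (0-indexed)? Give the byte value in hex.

0xE1

U+0025 → 1-byte form 25 at offsets 0–0.
U+16E9 → 3-byte form E1 9B A9 at offsets 1–3.
Offset 1 falls in char 2's range; it's byte 1 of E1 9B A9 = 0xE1.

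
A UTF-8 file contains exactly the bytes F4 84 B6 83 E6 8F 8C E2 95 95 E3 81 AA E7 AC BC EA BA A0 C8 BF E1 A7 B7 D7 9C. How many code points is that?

Byte at offset 0: 0xF4 = 11110100 → 4-byte char (#1). Advance 4.
Byte at offset 4: 0xE6 = 11100110 → 3-byte char (#2). Advance 3.
Byte at offset 7: 0xE2 = 11100010 → 3-byte char (#3). Advance 3.
Byte at offset 10: 0xE3 = 11100011 → 3-byte char (#4). Advance 3.
Byte at offset 13: 0xE7 = 11100111 → 3-byte char (#5). Advance 3.
Byte at offset 16: 0xEA = 11101010 → 3-byte char (#6). Advance 3.
Byte at offset 19: 0xC8 = 11001000 → 2-byte char (#7). Advance 2.
Byte at offset 21: 0xE1 = 11100001 → 3-byte char (#8). Advance 3.
Byte at offset 24: 0xD7 = 11010111 → 2-byte char (#9). Advance 2.
Reached end at offset 26 after 9 code points.

9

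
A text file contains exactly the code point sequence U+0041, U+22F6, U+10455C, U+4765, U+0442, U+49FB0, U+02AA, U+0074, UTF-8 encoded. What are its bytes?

U+0041: 1-byte form → 41.
U+22F6: 3-byte form → E2 8B B6.
U+10455C: 4-byte form → F4 84 95 9C.
U+4765: 3-byte form → E4 9D A5.
U+0442: 2-byte form → D1 82.
U+49FB0: 4-byte form → F1 89 BE B0.
U+02AA: 2-byte form → CA AA.
U+0074: 1-byte form → 74.
Concatenated (20 bytes): 41 E2 8B B6 F4 84 95 9C E4 9D A5 D1 82 F1 89 BE B0 CA AA 74.

41 E2 8B B6 F4 84 95 9C E4 9D A5 D1 82 F1 89 BE B0 CA AA 74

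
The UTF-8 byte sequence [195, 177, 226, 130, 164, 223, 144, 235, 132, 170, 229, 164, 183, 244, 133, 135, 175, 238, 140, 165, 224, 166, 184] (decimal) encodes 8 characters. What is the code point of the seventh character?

Offset 0: leading byte 0xC3 = 11000011 → 2-byte char #1 = C3 B1.
Offset 2: leading byte 0xE2 = 11100010 → 3-byte char #2 = E2 82 A4.
Offset 5: leading byte 0xDF = 11011111 → 2-byte char #3 = DF 90.
Offset 7: leading byte 0xEB = 11101011 → 3-byte char #4 = EB 84 AA.
Offset 10: leading byte 0xE5 = 11100101 → 3-byte char #5 = E5 A4 B7.
Offset 13: leading byte 0xF4 = 11110100 → 4-byte char #6 = F4 85 87 AF.
Offset 17: leading byte 0xEE = 11101110 → 3-byte char #7 = EE 8C A5.
Leading byte 0xEE = 11101110 matches 1110xxxx → 3-byte sequence.
Byte 1: 0xEE = 11101110, payload 1110 (4 bits).
Byte 2: 0x8C = 10001100 (10xxxxxx ✓), payload 001100.
Byte 3: 0xA5 = 10100101 (10xxxxxx ✓), payload 100101.
Concatenate: 1110001100100101 = 0xE325 (16 bits → U+E325).

U+E325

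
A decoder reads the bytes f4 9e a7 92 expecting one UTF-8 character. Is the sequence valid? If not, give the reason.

invalid (encodes a value above U+10FFFF)

Leading byte 0xF4 = 11110100 → 4-byte form.
Payload = 0x11E9D2, which exceeds U+10FFFF, the maximum Unicode code point. (Leading bytes F5–FF, or F4 followed by ≥ 0x90, are invalid.)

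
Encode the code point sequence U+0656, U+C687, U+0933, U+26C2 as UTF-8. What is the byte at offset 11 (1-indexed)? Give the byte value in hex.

0x82

1-indexed offset 11 is 0-indexed offset 10.
U+0656 → 2-byte form D9 96 at offsets 0–1.
U+C687 → 3-byte form EC 9A 87 at offsets 2–4.
U+0933 → 3-byte form E0 A4 B3 at offsets 5–7.
U+26C2 → 3-byte form E2 9B 82 at offsets 8–10.
Offset 10 falls in char 4's range; it's byte 3 of E2 9B 82 = 0x82.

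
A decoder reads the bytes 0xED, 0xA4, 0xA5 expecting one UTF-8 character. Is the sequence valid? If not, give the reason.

Structurally a 3-byte sequence; payload = 0xD925.
But 0xD925 is in U+D800–U+DFFF, the surrogate range. Surrogates are not Unicode scalar values and are forbidden in UTF-8.

invalid (encodes a surrogate (U+D800–U+DFFF))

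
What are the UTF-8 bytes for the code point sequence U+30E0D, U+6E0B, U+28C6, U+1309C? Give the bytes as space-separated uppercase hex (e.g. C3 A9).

U+30E0D: 4-byte form → F0 B0 B8 8D.
U+6E0B: 3-byte form → E6 B8 8B.
U+28C6: 3-byte form → E2 A3 86.
U+1309C: 4-byte form → F0 93 82 9C.
Concatenated (14 bytes): F0 B0 B8 8D E6 B8 8B E2 A3 86 F0 93 82 9C.

F0 B0 B8 8D E6 B8 8B E2 A3 86 F0 93 82 9C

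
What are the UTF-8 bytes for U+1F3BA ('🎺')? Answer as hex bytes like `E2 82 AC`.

U+1F3BA = 0x1F3BA = 127930 decimal. In range U+10000–U+10FFFF → 4-byte form: 11110xxx 10xxxxxx 10xxxxxx 10xxxxxx.
Binary (21 bits): 000011111001110111010.
Split 3+6+6+6: 000 | 011111 | 001110 | 111010.
Byte 1: 11110000 = 0xF0.
Byte 2: 10011111 = 0x9F.
Byte 3: 10001110 = 0x8E.
Byte 4: 10111010 = 0xBA.

F0 9F 8E BA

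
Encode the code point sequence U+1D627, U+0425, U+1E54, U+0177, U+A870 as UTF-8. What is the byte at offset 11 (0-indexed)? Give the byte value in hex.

0xEA

U+1D627 → 4-byte form F0 9D 98 A7 at offsets 0–3.
U+0425 → 2-byte form D0 A5 at offsets 4–5.
U+1E54 → 3-byte form E1 B9 94 at offsets 6–8.
U+0177 → 2-byte form C5 B7 at offsets 9–10.
U+A870 → 3-byte form EA A1 B0 at offsets 11–13.
Offset 11 falls in char 5's range; it's byte 1 of EA A1 B0 = 0xEA.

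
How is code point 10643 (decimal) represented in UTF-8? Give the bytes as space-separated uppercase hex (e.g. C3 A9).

E2 A6 93

U+2993 = 0x2993 = 10643 decimal. In range U+0800–U+FFFF → 3-byte form: 1110xxxx 10xxxxxx 10xxxxxx.
Binary (16 bits): 0010100110010011.
Split 4+6+6: 0010 | 100110 | 010011.
Byte 1: 11100010 = 0xE2.
Byte 2: 10100110 = 0xA6.
Byte 3: 10010011 = 0x93.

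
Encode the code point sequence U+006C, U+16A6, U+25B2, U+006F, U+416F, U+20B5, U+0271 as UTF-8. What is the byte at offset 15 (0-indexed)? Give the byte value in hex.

U+006C → 1-byte form 6C at offsets 0–0.
U+16A6 → 3-byte form E1 9A A6 at offsets 1–3.
U+25B2 → 3-byte form E2 96 B2 at offsets 4–6.
U+006F → 1-byte form 6F at offsets 7–7.
U+416F → 3-byte form E4 85 AF at offsets 8–10.
U+20B5 → 3-byte form E2 82 B5 at offsets 11–13.
U+0271 → 2-byte form C9 B1 at offsets 14–15.
Offset 15 falls in char 7's range; it's byte 2 of C9 B1 = 0xB1.

0xB1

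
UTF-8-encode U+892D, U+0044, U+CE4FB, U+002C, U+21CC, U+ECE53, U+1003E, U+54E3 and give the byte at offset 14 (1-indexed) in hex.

0xAC

1-indexed offset 14 is 0-indexed offset 13.
U+892D → 3-byte form E8 A4 AD at offsets 0–2.
U+0044 → 1-byte form 44 at offsets 3–3.
U+CE4FB → 4-byte form F3 8E 93 BB at offsets 4–7.
U+002C → 1-byte form 2C at offsets 8–8.
U+21CC → 3-byte form E2 87 8C at offsets 9–11.
U+ECE53 → 4-byte form F3 AC B9 93 at offsets 12–15.
Offset 13 falls in char 6's range; it's byte 2 of F3 AC B9 93 = 0xAC.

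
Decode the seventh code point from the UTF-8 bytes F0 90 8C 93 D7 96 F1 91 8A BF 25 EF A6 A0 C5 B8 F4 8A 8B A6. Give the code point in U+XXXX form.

Offset 0: leading byte 0xF0 = 11110000 → 4-byte char #1 = F0 90 8C 93.
Offset 4: leading byte 0xD7 = 11010111 → 2-byte char #2 = D7 96.
Offset 6: leading byte 0xF1 = 11110001 → 4-byte char #3 = F1 91 8A BF.
Offset 10: leading byte 0x25 = 00100101 → 1-byte char #4 = 25.
Offset 11: leading byte 0xEF = 11101111 → 3-byte char #5 = EF A6 A0.
Offset 14: leading byte 0xC5 = 11000101 → 2-byte char #6 = C5 B8.
Offset 16: leading byte 0xF4 = 11110100 → 4-byte char #7 = F4 8A 8B A6.
Leading byte 0xF4 = 11110100 matches 11110xxx → 4-byte sequence.
Byte 1: 0xF4 = 11110100, payload 100 (3 bits).
Byte 2: 0x8A = 10001010 (10xxxxxx ✓), payload 001010.
Byte 3: 0x8B = 10001011 (10xxxxxx ✓), payload 001011.
Byte 4: 0xA6 = 10100110 (10xxxxxx ✓), payload 100110.
Concatenate: 100001010001011100110 = 0x10A2E6 (21 bits → U+10A2E6).

U+10A2E6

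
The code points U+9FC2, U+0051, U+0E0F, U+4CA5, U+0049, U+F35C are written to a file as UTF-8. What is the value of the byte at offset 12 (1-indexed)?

1-indexed offset 12 is 0-indexed offset 11.
U+9FC2 → 3-byte form E9 BF 82 at offsets 0–2.
U+0051 → 1-byte form 51 at offsets 3–3.
U+0E0F → 3-byte form E0 B8 8F at offsets 4–6.
U+4CA5 → 3-byte form E4 B2 A5 at offsets 7–9.
U+0049 → 1-byte form 49 at offsets 10–10.
U+F35C → 3-byte form EF 8D 9C at offsets 11–13.
Offset 11 falls in char 6's range; it's byte 1 of EF 8D 9C = 0xEF.

0xEF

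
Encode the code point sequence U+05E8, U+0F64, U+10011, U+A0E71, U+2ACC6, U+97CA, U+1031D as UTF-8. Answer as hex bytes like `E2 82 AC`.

D7 A8 E0 BD A4 F0 90 80 91 F2 A0 B9 B1 F0 AA B3 86 E9 9F 8A F0 90 8C 9D

U+05E8: 2-byte form → D7 A8.
U+0F64: 3-byte form → E0 BD A4.
U+10011: 4-byte form → F0 90 80 91.
U+A0E71: 4-byte form → F2 A0 B9 B1.
U+2ACC6: 4-byte form → F0 AA B3 86.
U+97CA: 3-byte form → E9 9F 8A.
U+1031D: 4-byte form → F0 90 8C 9D.
Concatenated (24 bytes): D7 A8 E0 BD A4 F0 90 80 91 F2 A0 B9 B1 F0 AA B3 86 E9 9F 8A F0 90 8C 9D.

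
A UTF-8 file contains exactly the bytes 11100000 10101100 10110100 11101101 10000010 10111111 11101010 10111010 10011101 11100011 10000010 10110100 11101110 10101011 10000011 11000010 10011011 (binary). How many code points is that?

Byte at offset 0: 0xE0 = 11100000 → 3-byte char (#1). Advance 3.
Byte at offset 3: 0xED = 11101101 → 3-byte char (#2). Advance 3.
Byte at offset 6: 0xEA = 11101010 → 3-byte char (#3). Advance 3.
Byte at offset 9: 0xE3 = 11100011 → 3-byte char (#4). Advance 3.
Byte at offset 12: 0xEE = 11101110 → 3-byte char (#5). Advance 3.
Byte at offset 15: 0xC2 = 11000010 → 2-byte char (#6). Advance 2.
Reached end at offset 17 after 6 code points.

6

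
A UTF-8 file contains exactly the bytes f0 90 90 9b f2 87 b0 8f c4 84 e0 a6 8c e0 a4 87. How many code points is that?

Byte at offset 0: 0xF0 = 11110000 → 4-byte char (#1). Advance 4.
Byte at offset 4: 0xF2 = 11110010 → 4-byte char (#2). Advance 4.
Byte at offset 8: 0xC4 = 11000100 → 2-byte char (#3). Advance 2.
Byte at offset 10: 0xE0 = 11100000 → 3-byte char (#4). Advance 3.
Byte at offset 13: 0xE0 = 11100000 → 3-byte char (#5). Advance 3.
Reached end at offset 16 after 5 code points.

5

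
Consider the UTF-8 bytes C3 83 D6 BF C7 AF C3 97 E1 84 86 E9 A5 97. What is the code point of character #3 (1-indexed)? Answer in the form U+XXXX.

Offset 0: leading byte 0xC3 = 11000011 → 2-byte char #1 = C3 83.
Offset 2: leading byte 0xD6 = 11010110 → 2-byte char #2 = D6 BF.
Offset 4: leading byte 0xC7 = 11000111 → 2-byte char #3 = C7 AF.
Leading byte 0xC7 = 11000111 matches 110xxxxx → 2-byte sequence.
Byte 1: 0xC7 = 11000111, payload 00111 (5 bits).
Byte 2: 0xAF = 10101111 (10xxxxxx ✓), payload 101111.
Concatenate: 00111101111 = 0x1EF (11 bits → U+01EF).

U+01EF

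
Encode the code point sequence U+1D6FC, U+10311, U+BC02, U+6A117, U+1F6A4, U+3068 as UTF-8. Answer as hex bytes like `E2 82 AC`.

F0 9D 9B BC F0 90 8C 91 EB B0 82 F1 AA 84 97 F0 9F 9A A4 E3 81 A8

U+1D6FC: 4-byte form → F0 9D 9B BC.
U+10311: 4-byte form → F0 90 8C 91.
U+BC02: 3-byte form → EB B0 82.
U+6A117: 4-byte form → F1 AA 84 97.
U+1F6A4: 4-byte form → F0 9F 9A A4.
U+3068: 3-byte form → E3 81 A8.
Concatenated (22 bytes): F0 9D 9B BC F0 90 8C 91 EB B0 82 F1 AA 84 97 F0 9F 9A A4 E3 81 A8.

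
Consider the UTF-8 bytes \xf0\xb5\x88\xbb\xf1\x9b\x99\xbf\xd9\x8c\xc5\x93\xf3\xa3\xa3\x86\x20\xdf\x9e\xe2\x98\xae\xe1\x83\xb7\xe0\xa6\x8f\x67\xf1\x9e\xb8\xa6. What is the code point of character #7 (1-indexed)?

U+07DE

Offset 0: leading byte 0xF0 = 11110000 → 4-byte char #1 = F0 B5 88 BB.
Offset 4: leading byte 0xF1 = 11110001 → 4-byte char #2 = F1 9B 99 BF.
Offset 8: leading byte 0xD9 = 11011001 → 2-byte char #3 = D9 8C.
Offset 10: leading byte 0xC5 = 11000101 → 2-byte char #4 = C5 93.
Offset 12: leading byte 0xF3 = 11110011 → 4-byte char #5 = F3 A3 A3 86.
Offset 16: leading byte 0x20 = 00100000 → 1-byte char #6 = 20.
Offset 17: leading byte 0xDF = 11011111 → 2-byte char #7 = DF 9E.
Leading byte 0xDF = 11011111 matches 110xxxxx → 2-byte sequence.
Byte 1: 0xDF = 11011111, payload 11111 (5 bits).
Byte 2: 0x9E = 10011110 (10xxxxxx ✓), payload 011110.
Concatenate: 11111011110 = 0x7DE (11 bits → U+07DE).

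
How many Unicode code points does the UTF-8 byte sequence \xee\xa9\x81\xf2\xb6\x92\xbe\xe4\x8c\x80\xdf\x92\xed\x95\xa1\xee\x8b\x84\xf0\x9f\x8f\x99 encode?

7

Byte at offset 0: 0xEE = 11101110 → 3-byte char (#1). Advance 3.
Byte at offset 3: 0xF2 = 11110010 → 4-byte char (#2). Advance 4.
Byte at offset 7: 0xE4 = 11100100 → 3-byte char (#3). Advance 3.
Byte at offset 10: 0xDF = 11011111 → 2-byte char (#4). Advance 2.
Byte at offset 12: 0xED = 11101101 → 3-byte char (#5). Advance 3.
Byte at offset 15: 0xEE = 11101110 → 3-byte char (#6). Advance 3.
Byte at offset 18: 0xF0 = 11110000 → 4-byte char (#7). Advance 4.
Reached end at offset 22 after 7 code points.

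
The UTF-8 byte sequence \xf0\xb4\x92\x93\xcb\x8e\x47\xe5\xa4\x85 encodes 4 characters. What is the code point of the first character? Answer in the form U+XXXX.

Offset 0: leading byte 0xF0 = 11110000 → 4-byte char #1 = F0 B4 92 93.
Leading byte 0xF0 = 11110000 matches 11110xxx → 4-byte sequence.
Byte 1: 0xF0 = 11110000, payload 000 (3 bits).
Byte 2: 0xB4 = 10110100 (10xxxxxx ✓), payload 110100.
Byte 3: 0x92 = 10010010 (10xxxxxx ✓), payload 010010.
Byte 4: 0x93 = 10010011 (10xxxxxx ✓), payload 010011.
Concatenate: 000110100010010010011 = 0x34493 (21 bits → U+34493).

U+34493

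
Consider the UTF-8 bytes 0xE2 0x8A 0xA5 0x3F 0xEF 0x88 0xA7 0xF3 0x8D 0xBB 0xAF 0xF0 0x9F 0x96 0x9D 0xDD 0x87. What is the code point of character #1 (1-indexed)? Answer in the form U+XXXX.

Offset 0: leading byte 0xE2 = 11100010 → 3-byte char #1 = E2 8A A5.
Leading byte 0xE2 = 11100010 matches 1110xxxx → 3-byte sequence.
Byte 1: 0xE2 = 11100010, payload 0010 (4 bits).
Byte 2: 0x8A = 10001010 (10xxxxxx ✓), payload 001010.
Byte 3: 0xA5 = 10100101 (10xxxxxx ✓), payload 100101.
Concatenate: 0010001010100101 = 0x22A5 (16 bits → U+22A5).

U+22A5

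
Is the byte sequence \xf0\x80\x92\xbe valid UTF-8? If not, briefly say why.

Leading byte 0xF0 = 11110000 → 4-byte form.
Continuation bytes all match 10xxxxxx. Payload decodes to 0x4BE.
But 0x4BE < 0x10000, the minimum for a 4-byte sequence — this is an overlong encoding.

invalid (overlong encoding)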